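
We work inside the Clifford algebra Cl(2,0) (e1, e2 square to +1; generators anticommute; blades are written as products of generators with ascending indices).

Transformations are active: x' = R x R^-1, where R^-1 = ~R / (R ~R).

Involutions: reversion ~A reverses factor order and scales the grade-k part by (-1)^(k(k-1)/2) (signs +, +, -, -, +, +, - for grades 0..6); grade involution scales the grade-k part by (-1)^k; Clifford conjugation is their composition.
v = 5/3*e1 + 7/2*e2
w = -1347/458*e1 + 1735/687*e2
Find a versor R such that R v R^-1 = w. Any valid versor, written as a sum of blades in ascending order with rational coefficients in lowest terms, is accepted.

R = v + w = -1751/1374*e1 + 8279/1374*e2 works: the equal norms (541/36) guarantee its sandwich swaps v into w.
Answer: -1751/1374*e1 + 8279/1374*e2


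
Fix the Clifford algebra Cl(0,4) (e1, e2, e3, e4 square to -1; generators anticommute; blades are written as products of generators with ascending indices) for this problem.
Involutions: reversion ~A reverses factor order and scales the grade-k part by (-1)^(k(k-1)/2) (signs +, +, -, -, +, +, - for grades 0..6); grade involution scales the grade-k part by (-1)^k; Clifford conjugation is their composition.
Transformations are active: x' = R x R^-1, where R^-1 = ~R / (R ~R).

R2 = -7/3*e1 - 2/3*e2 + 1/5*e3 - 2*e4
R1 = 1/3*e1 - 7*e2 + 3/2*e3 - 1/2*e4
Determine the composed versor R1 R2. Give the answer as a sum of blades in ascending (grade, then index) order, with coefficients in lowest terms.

Distribute over the terms of R1 (each basis-blade product reordered to ascending indices, repeated generators contracted through their squares):
(1/3*e1) R2 = 7/9 - 2/9*e1 e2 + 1/15*e1 e3 - 2/3*e1 e4
(-7*e2) R2 = -14/3 - 49/3*e1 e2 - 7/5*e2 e3 + 14*e2 e4
(3/2*e3) R2 = -3/10 + 7/2*e1 e3 + e2 e3 - 3*e3 e4
(-1/2*e4) R2 = -1 - 7/6*e1 e4 - 1/3*e2 e4 + 1/10*e3 e4
Summing the partial products and collecting blades:
Answer: -467/90 - 149/9*e1 e2 + 107/30*e1 e3 - 11/6*e1 e4 - 2/5*e2 e3 + 41/3*e2 e4 - 29/10*e3 e4


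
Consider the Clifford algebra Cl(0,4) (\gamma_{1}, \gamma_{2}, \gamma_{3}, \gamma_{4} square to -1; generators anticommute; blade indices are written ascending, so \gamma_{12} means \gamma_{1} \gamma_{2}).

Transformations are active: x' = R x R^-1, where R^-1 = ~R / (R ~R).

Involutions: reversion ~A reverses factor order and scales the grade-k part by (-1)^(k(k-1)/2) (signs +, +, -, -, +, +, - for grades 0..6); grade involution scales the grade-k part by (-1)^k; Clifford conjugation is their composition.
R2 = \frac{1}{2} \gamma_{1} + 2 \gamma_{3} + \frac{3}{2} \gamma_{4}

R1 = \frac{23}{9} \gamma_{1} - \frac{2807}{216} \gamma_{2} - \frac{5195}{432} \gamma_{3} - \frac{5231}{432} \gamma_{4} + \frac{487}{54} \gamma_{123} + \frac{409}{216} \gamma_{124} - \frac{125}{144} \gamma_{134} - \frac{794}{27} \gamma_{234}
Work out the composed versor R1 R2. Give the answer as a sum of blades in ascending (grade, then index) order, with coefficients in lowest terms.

Distribute over the terms of R2 (each basis-blade product reordered to ascending indices, repeated generators contracted through their squares):
R1 (\frac{1}{2} \gamma_{1}) = -\frac{23}{18} + \frac{2807}{432} \gamma_{12} + \frac{5195}{864} \gamma_{13} + \frac{5231}{864} \gamma_{14} - \frac{487}{108} \gamma_{23} - \frac{409}{432} \gamma_{24} + \frac{125}{288} \gamma_{34} + \frac{397}{27} \gamma_{1234}
R1 (2 \gamma_{3}) = \frac{5195}{216} - \frac{487}{27} \gamma_{12} + \frac{46}{9} \gamma_{13} - \frac{125}{72} \gamma_{14} - \frac{2807}{108} \gamma_{23} - \frac{1588}{27} \gamma_{24} + \frac{5231}{216} \gamma_{34} - \frac{409}{108} \gamma_{1234}
R1 (\frac{3}{2} \gamma_{4}) = \frac{5231}{288} - \frac{409}{144} \gamma_{12} + \frac{125}{96} \gamma_{13} + \frac{23}{6} \gamma_{14} + \frac{397}{9} \gamma_{23} - \frac{2807}{144} \gamma_{24} - \frac{5195}{288} \gamma_{34} + \frac{487}{36} \gamma_{1234}
Summing the partial products and collecting blades:
Answer: \frac{35369}{864} - \frac{1553}{108} \gamma_{12} + \frac{671}{54} \gamma_{13} + \frac{7043}{864} \gamma_{14} + \frac{245}{18} \gamma_{23} - \frac{17119}{216} \gamma_{24} + \frac{2857}{432} \gamma_{34} + \frac{220}{9} \gamma_{1234}


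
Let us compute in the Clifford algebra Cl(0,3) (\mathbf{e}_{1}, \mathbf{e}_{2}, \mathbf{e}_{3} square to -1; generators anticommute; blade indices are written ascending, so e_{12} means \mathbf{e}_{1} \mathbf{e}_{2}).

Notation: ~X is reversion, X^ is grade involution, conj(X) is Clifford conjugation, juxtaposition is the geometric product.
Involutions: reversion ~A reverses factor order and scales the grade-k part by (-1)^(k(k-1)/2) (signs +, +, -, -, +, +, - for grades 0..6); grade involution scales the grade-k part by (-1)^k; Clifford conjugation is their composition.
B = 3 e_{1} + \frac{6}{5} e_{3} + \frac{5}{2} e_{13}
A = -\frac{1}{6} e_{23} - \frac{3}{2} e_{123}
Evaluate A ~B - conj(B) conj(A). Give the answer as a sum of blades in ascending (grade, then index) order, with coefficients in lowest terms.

first term: \frac{79}{20} e_{2} + \frac{83}{60} e_{12} + \frac{9}{2} e_{23} - \frac{1}{2} e_{123}
second term: \frac{71}{20} e_{2} - \frac{133}{60} e_{12} - \frac{9}{2} e_{23} - \frac{1}{2} e_{123}
Answer: \frac{2}{5} e_{2} + \frac{18}{5} e_{12} + 9 e_{23}


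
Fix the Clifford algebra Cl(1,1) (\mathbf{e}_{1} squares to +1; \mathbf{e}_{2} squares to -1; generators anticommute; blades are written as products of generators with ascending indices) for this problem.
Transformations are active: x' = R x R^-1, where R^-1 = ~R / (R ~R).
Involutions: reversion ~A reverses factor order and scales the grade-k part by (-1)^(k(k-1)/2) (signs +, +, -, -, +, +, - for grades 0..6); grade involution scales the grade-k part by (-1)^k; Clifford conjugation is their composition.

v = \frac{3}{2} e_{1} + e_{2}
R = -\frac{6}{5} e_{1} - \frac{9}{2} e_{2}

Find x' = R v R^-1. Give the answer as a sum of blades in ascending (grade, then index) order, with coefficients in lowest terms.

~R = -\frac{6}{5} e_{1} - \frac{9}{2} e_{2}, and R ~R = -\frac{1881}{100}, so R^-1 = ~R / (-\frac{1881}{100}).
R v = \frac{27}{10} + \frac{111}{20} e_{1} e_{2}
Answer: -\frac{483}{418} e_{1} + \frac{61}{209} e_{2}


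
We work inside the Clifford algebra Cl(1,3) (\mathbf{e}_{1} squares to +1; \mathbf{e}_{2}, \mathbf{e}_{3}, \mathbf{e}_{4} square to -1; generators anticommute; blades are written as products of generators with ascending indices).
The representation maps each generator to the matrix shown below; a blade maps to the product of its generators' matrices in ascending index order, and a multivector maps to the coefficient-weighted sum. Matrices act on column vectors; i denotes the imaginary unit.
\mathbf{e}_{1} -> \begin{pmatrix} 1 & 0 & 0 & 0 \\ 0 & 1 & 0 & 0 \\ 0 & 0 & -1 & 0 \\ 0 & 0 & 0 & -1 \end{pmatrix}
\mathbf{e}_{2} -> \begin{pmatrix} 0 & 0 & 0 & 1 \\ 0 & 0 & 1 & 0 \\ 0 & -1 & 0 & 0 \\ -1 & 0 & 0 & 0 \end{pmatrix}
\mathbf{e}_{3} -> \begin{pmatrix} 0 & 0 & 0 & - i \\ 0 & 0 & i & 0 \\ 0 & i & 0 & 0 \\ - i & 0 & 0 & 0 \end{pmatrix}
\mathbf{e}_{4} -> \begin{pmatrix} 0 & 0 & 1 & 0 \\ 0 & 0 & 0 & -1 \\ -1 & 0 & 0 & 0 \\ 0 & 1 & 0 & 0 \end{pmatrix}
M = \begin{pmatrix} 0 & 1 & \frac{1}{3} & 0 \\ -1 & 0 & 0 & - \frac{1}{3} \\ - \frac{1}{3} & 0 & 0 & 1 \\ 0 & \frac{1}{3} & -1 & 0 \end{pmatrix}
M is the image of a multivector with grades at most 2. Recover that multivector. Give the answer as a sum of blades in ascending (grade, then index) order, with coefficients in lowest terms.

Method: the blade images are trace-orthogonal — tr(rho(e_A) rho(e_B)^-1) = 4 if A = B and 0 otherwise — and rho(e_A)^-1 = (e_A)^2 * rho(e_A) with (e_A)^2 = +1 or -1, so the coefficient of e_A in the preimage is (e_A)^2 * tr(M rho(e_A))/4.
Nonzero projections over blades of grade <= 2: e_{4}: (e_{4})^2 = -1, tr(M rho(e_{4})) = - \frac{4}{3}, coefficient \frac{1}{3}; e_{2} e_{4}: (e_{2} e_{4})^2 = -1, tr(M rho(e_{2} e_{4})) = -4, coefficient 1. Every other blade of grade <= 2 projects to 0.
Answer: \frac{1}{3} e_{4} + e_{2} e_{4}


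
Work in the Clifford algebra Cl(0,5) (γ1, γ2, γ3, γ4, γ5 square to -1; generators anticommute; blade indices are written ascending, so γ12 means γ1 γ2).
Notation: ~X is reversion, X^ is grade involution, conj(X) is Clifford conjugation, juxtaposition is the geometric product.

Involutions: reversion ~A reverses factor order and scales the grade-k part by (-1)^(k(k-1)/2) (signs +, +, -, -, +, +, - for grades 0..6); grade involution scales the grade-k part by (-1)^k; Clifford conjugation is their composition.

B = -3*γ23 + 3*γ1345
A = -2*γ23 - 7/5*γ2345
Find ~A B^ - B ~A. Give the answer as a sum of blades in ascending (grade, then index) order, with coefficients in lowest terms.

first term: 6 - 21/5*γ12 - 21/5*γ45 - 6*γ1245
second term: 6 + 21/5*γ12 - 21/5*γ45 + 6*γ1245
Answer: -42/5*γ12 - 12*γ1245


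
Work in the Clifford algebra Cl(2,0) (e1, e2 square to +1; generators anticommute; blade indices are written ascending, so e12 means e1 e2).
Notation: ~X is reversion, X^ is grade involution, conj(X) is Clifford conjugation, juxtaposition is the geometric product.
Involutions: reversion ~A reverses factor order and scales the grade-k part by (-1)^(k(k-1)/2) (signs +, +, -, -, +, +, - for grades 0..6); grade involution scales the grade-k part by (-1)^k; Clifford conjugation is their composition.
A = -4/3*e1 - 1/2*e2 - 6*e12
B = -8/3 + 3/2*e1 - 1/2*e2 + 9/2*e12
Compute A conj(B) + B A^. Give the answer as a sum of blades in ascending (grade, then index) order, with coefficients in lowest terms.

first term: -101/4 - 61/36*e1 - 5/3*e2 + 175/12*e12
second term: 115/4 - 155/36*e1 - 49/3*e2 + 209/12*e12
Answer: 7/2 - 6*e1 - 18*e2 + 32*e12


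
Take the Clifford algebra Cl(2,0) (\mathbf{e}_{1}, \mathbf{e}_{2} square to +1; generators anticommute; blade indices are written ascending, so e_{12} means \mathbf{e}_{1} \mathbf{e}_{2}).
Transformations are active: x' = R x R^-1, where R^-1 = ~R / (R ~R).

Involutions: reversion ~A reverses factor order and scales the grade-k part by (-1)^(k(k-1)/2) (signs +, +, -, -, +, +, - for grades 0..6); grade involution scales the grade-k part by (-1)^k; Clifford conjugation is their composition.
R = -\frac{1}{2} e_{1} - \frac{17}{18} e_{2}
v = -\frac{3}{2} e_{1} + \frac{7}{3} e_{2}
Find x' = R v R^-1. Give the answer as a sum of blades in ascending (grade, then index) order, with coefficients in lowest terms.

~R = -\frac{1}{2} e_{1} - \frac{17}{18} e_{2}, and R ~R = \frac{185}{162}, so R^-1 = ~R / (\frac{185}{162}).
R v = -\frac{157}{108} - \frac{31}{12} e_{12}
Answer: \frac{513}{185} e_{1} + \frac{79}{1110} e_{2}


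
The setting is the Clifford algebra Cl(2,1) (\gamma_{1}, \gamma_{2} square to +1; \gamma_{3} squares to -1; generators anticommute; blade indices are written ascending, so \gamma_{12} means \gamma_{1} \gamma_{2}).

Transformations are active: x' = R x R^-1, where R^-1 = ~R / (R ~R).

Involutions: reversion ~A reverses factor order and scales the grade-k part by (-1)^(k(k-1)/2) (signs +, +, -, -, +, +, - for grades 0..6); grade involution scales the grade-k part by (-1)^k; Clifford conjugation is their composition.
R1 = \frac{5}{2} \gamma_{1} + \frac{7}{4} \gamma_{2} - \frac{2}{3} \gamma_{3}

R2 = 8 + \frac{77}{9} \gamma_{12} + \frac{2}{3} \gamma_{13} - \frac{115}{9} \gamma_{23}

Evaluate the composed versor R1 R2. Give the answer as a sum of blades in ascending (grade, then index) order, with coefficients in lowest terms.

Distribute over the terms of R1 (each basis-blade product reordered to ascending indices, repeated generators contracted through their squares):
(\frac{5}{2} \gamma_{1}) R2 = 20 \gamma_{1} + \frac{385}{18} \gamma_{2} + \frac{5}{3} \gamma_{3} - \frac{575}{18} \gamma_{123}
(\frac{7}{4} \gamma_{2}) R2 = -\frac{539}{36} \gamma_{1} + 14 \gamma_{2} - \frac{805}{36} \gamma_{3} - \frac{7}{6} \gamma_{123}
(-\frac{2}{3} \gamma_{3}) R2 = -\frac{4}{9} \gamma_{1} + \frac{230}{27} \gamma_{2} - \frac{16}{3} \gamma_{3} - \frac{154}{27} \gamma_{123}
Summing the partial products and collecting blades:
Answer: \frac{55}{12} \gamma_{1} + \frac{2371}{54} \gamma_{2} - \frac{937}{36} \gamma_{3} - \frac{1048}{27} \gamma_{123}


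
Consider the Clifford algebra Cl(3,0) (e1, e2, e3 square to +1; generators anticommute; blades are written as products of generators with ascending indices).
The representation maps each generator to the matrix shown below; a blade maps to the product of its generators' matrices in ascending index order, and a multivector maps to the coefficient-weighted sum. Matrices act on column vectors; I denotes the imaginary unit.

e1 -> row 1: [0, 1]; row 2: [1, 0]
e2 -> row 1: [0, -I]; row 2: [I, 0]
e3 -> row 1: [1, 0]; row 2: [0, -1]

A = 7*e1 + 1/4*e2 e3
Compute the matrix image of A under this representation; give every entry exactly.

Bivector images (products of the table entries): rho(e2 e3) = rho(e2)rho(e3) = row 1: [0, I]; row 2: [I, 0].
M = (7)*rho(e1) + (1/4)*rho(e2 e3), summed entrywise:
Answer: row 1: [0, 7 + I/4]; row 2: [7 + I/4, 0]


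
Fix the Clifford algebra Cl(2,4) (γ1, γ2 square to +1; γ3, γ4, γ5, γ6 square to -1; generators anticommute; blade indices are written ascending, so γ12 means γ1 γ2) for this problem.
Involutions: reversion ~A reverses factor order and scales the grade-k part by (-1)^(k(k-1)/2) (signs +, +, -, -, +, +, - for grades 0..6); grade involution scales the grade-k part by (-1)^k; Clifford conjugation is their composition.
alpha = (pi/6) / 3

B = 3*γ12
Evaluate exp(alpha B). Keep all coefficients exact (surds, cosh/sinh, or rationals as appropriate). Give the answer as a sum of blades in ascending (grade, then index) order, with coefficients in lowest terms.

B^2 = (3)^2*(γ12)^2 = 9*(-1) = -9 (a basis 2-blade squares to minus the product of its generators' squares).
B^2 = -9 — circular case — the even/odd split gives cos and sin: l = 3, alpha*l = pi/6, so exp(alpha B) = cos(pi/6) + (sin(pi/6)/3)*B = sqrt(3)/2 + (1/6)*B.
Answer: sqrt(3)/2 + 1/2*γ12


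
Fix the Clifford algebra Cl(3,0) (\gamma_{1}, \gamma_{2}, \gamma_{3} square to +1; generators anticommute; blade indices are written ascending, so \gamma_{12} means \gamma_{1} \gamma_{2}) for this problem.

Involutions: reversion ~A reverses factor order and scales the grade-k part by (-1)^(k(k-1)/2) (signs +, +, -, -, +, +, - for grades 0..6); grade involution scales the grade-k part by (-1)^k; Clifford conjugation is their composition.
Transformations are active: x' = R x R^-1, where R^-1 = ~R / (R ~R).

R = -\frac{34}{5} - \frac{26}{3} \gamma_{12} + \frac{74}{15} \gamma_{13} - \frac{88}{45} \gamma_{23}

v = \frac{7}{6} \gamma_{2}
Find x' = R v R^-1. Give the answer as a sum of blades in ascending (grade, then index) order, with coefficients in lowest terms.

~R = -\frac{34}{5} + \frac{26}{3} \gamma_{12} - \frac{74}{15} \gamma_{13} + \frac{88}{45} \gamma_{23}, and R ~R = \frac{302764}{2025}, so R^-1 = ~R / (\frac{302764}{2025}).
R v = -\frac{91}{9} \gamma_{1} - \frac{119}{15} \gamma_{2} + \frac{308}{135} \gamma_{3} - \frac{259}{45} \gamma_{123}
Answer: \frac{11573}{10813} \gamma_{1} - \frac{4231}{64878} \gamma_{2} + \frac{4971}{10813} \gamma_{3}


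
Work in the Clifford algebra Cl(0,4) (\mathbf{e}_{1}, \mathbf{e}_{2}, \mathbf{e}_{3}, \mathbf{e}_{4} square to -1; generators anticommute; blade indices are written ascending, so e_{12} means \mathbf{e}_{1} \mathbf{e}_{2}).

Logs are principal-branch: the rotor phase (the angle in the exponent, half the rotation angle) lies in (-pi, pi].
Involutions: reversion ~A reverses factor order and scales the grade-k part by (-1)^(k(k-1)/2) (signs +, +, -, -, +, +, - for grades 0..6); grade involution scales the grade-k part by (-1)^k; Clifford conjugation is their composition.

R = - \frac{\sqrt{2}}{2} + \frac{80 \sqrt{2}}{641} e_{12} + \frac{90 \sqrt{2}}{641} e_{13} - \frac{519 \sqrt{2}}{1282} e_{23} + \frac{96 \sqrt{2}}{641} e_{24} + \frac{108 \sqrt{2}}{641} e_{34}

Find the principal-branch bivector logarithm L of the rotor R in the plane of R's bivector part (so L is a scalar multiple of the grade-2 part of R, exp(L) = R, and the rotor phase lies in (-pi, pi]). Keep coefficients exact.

The scalar part of R is - \frac{\sqrt{2}}{2}, which pins the rotor phase on the principal branch; dividing the bivector part by the sine of that phase recovers the unit plane, and L is the phase times that plane.
Concretely: cos(phase) = - \frac{\sqrt{2}}{2} gives phase = ±\frac{3 \pi}{4}, and since phase/sin(phase) is even the sign is immaterial: L = (phase/sin(phase)) * <R>_2 = (\frac{3 \sqrt{2} \pi}{4}) * <R>_2.
Answer: \frac{120 \pi}{641} e_{12} + \frac{135 \pi}{641} e_{13} - \frac{1557 \pi}{2564} e_{23} + \frac{144 \pi}{641} e_{24} + \frac{162 \pi}{641} e_{34}


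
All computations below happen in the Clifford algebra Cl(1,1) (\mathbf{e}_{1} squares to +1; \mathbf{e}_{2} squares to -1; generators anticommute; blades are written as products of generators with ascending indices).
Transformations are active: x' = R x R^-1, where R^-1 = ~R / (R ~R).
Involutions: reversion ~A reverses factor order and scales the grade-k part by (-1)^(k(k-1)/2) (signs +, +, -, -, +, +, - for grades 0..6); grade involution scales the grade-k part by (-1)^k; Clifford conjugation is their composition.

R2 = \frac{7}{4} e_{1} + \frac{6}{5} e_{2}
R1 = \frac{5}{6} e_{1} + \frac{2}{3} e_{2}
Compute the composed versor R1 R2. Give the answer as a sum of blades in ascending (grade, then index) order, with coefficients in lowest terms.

Distribute over the terms of R1 (each basis-blade product reordered to ascending indices, repeated generators contracted through their squares):
(\frac{5}{6} e_{1}) R2 = \frac{35}{24} + e_{1} e_{2}
(\frac{2}{3} e_{2}) R2 = -\frac{4}{5} - \frac{7}{6} e_{1} e_{2}
Summing the partial products and collecting blades:
Answer: \frac{79}{120} - \frac{1}{6} e_{1} e_{2}


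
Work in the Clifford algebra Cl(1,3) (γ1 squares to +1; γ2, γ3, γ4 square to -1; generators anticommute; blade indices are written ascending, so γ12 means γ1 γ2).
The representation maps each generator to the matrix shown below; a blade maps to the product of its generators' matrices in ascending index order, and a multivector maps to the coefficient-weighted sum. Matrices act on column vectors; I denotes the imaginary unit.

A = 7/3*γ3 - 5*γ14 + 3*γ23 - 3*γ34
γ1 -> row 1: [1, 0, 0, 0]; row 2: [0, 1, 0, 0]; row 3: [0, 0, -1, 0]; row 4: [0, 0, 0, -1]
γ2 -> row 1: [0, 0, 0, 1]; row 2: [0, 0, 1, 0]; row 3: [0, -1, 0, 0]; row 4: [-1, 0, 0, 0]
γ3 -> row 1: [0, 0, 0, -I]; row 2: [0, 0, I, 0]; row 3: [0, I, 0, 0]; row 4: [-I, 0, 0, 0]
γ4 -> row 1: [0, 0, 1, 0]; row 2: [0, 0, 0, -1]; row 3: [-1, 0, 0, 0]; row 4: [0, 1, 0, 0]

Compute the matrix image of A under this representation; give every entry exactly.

Bivector images (products of the table entries): rho(γ14) = rho(γ1)rho(γ4) = row 1: [0, 0, 1, 0]; row 2: [0, 0, 0, -1]; row 3: [1, 0, 0, 0]; row 4: [0, -1, 0, 0]; rho(γ23) = rho(γ2)rho(γ3) = row 1: [-I, 0, 0, 0]; row 2: [0, I, 0, 0]; row 3: [0, 0, -I, 0]; row 4: [0, 0, 0, I]; rho(γ34) = rho(γ3)rho(γ4) = row 1: [0, -I, 0, 0]; row 2: [-I, 0, 0, 0]; row 3: [0, 0, 0, -I]; row 4: [0, 0, -I, 0].
M = (7/3)*rho(γ3) + (-5)*rho(γ14) + (3)*rho(γ23) + (-3)*rho(γ34), summed entrywise:
Answer: row 1: [-3*I, 3*I, -5, -7*I/3]; row 2: [3*I, 3*I, 7*I/3, 5]; row 3: [-5, 7*I/3, -3*I, 3*I]; row 4: [-7*I/3, 5, 3*I, 3*I]


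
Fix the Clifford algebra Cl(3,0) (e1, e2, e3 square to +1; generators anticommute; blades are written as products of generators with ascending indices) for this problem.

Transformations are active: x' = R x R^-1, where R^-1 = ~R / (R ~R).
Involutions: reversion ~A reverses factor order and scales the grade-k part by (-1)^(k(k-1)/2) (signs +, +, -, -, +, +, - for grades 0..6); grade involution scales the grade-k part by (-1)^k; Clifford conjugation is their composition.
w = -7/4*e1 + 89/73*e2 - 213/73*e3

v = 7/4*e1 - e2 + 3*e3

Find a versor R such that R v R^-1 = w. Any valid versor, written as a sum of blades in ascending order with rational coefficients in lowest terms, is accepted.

Here q(v) = q(w) = 209/16; the classical choice R = v + w = 16/73*e2 + 6/73*e3 then realises v -> w under the sandwich.
Answer: 16/73*e2 + 6/73*e3


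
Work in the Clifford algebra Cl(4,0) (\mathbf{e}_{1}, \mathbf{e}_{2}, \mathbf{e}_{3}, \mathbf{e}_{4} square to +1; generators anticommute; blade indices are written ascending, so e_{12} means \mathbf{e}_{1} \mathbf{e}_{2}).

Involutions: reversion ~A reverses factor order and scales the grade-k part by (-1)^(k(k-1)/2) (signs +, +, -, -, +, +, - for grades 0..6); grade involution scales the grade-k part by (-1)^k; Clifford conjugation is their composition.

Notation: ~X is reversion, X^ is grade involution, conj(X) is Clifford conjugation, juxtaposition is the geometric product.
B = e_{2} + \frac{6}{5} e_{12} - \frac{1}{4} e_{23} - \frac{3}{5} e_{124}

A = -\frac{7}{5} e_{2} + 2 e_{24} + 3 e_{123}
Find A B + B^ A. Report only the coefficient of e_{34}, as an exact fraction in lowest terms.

first term: -\frac{7}{5} + \frac{363}{100} e_{1} - \frac{13}{4} e_{3} - 2 e_{4} - 3 e_{13} - \frac{81}{25} e_{14} + \frac{13}{10} e_{34}
second term: \frac{7}{5} - \frac{213}{100} e_{1} - \frac{79}{20} e_{3} - 2 e_{4} + 3 e_{13} + \frac{81}{25} e_{14} + \frac{23}{10} e_{34}
Answer: \frac{18}{5}


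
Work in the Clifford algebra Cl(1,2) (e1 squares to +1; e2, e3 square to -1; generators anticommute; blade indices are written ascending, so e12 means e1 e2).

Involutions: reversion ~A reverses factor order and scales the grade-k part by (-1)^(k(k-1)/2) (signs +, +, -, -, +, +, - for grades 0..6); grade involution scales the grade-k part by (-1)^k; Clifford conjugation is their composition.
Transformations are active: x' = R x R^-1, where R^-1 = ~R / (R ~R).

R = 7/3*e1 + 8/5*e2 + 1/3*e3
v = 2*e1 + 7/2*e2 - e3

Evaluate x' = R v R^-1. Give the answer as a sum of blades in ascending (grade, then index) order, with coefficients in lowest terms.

~R = 7/3*e1 + 8/5*e2 + 1/3*e3, and R ~R = 208/75, so R^-1 = ~R / (208/75).
R v = -3/5 + 149/30*e12 - 3*e13 - 83/30*e23
Answer: -313/104*e1 - 109/26*e2 + 89/104*e3


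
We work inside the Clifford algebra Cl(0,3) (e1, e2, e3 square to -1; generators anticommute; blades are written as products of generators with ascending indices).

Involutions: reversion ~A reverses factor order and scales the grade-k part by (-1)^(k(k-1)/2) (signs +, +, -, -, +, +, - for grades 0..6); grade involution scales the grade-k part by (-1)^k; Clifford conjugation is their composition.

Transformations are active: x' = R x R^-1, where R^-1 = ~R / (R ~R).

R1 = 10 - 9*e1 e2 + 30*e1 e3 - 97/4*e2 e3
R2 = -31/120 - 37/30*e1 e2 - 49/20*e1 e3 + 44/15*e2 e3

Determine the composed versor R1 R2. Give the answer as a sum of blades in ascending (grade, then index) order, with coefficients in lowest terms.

Distribute over the terms of R1 (each basis-blade product reordered to ascending indices, repeated generators contracted through their squares):
(10) R2 = -31/12 - 37/3*e1 e2 - 49/2*e1 e3 + 88/3*e2 e3
(-9*e1 e2) R2 = -111/10 + 93/40*e1 e2 + 132/5*e1 e3 + 441/20*e2 e3
(30*e1 e3) R2 = 147/2 + 88*e1 e2 - 31/4*e1 e3 + 37*e2 e3
(-97/4*e2 e3) R2 = 1067/15 - 4753/80*e1 e2 + 3589/120*e1 e3 + 3007/480*e2 e3
Summing the partial products and collecting blades:
Answer: 2619/20 + 4459/240*e1 e2 + 2887/120*e1 e3 + 45431/480*e2 e3


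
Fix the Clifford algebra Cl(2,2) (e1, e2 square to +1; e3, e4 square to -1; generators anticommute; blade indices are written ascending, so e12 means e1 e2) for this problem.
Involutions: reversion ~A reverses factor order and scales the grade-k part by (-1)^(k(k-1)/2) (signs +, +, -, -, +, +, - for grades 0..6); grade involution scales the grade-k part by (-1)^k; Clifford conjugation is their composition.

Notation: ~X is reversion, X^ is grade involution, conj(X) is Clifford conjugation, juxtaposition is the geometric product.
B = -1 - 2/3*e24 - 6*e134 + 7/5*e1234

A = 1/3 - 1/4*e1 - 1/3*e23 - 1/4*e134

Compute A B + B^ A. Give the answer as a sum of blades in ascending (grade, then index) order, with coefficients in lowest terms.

first term: -11/6 + 1/4*e1 + 7/20*e2 - 7/15*e14 + 1/3*e23 - 2/9*e24 + 23/18*e34 - 1/6*e123 - 11/6*e124 - 7/4*e134 - 7/20*e234 + 7/15*e1234
second term: 7/6 + 1/4*e1 - 7/20*e2 - 7/15*e14 + 1/3*e23 - 2/9*e24 - 23/18*e34 + 1/6*e123 - 11/6*e124 + 9/4*e134 + 7/20*e234 + 7/15*e1234
Answer: -2/3 + 1/2*e1 - 14/15*e14 + 2/3*e23 - 4/9*e24 - 11/3*e124 + 1/2*e134 + 14/15*e1234


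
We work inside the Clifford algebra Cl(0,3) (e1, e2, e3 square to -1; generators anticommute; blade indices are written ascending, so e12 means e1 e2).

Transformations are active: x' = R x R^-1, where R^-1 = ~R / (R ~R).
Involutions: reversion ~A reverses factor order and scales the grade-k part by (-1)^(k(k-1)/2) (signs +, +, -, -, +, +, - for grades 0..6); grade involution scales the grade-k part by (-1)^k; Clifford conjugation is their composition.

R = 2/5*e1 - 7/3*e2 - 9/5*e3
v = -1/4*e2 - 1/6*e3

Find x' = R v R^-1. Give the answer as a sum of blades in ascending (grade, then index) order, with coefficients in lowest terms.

~R = 2/5*e1 - 7/3*e2 - 9/5*e3, and R ~R = -398/45, so R^-1 = ~R / (-398/45).
R v = -53/60 - 1/10*e12 - 1/15*e13 - 11/180*e23
Answer: 159/1990*e1 - 43/199*e2 - 2303/11940*e3


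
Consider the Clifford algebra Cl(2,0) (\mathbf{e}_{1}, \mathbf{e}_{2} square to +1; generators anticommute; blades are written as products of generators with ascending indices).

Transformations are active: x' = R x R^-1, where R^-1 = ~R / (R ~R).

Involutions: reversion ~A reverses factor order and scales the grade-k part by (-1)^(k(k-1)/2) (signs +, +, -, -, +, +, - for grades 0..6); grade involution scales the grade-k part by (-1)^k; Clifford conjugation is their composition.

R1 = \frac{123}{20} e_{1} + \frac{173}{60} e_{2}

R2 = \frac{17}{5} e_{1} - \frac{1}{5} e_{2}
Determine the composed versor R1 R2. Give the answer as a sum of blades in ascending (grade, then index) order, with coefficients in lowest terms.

Distribute over the terms of R1 (each basis-blade product reordered to ascending indices, repeated generators contracted through their squares):
(\frac{123}{20} e_{1}) R2 = \frac{2091}{100} - \frac{123}{100} e_{1} e_{2}
(\frac{173}{60} e_{2}) R2 = -\frac{173}{300} - \frac{2941}{300} e_{1} e_{2}
Summing the partial products and collecting blades:
Answer: \frac{61}{3} - \frac{331}{30} e_{1} e_{2}


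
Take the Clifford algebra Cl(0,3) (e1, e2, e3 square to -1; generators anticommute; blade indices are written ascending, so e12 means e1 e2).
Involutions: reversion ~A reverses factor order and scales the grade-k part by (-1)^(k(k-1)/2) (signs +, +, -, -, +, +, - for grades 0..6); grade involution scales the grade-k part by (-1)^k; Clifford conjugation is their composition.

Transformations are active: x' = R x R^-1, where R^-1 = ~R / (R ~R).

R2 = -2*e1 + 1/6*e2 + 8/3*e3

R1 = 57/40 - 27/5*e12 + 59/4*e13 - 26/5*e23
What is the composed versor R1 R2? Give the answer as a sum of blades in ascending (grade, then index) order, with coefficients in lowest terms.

Distribute over the terms of R2 (each basis-blade product reordered to ascending indices, repeated generators contracted through their squares):
R1 (-2*e1) = -57/20*e1 + 54/5*e2 - 59/2*e3 + 52/5*e123
R1 (1/6*e2) = 9/10*e1 + 19/80*e2 - 13/15*e3 - 59/24*e123
R1 (8/3*e3) = -118/3*e1 + 208/15*e2 + 19/5*e3 - 72/5*e123
Summing the partial products and collecting blades:
Answer: -2477/60*e1 + 5977/240*e2 - 797/30*e3 - 155/24*e123


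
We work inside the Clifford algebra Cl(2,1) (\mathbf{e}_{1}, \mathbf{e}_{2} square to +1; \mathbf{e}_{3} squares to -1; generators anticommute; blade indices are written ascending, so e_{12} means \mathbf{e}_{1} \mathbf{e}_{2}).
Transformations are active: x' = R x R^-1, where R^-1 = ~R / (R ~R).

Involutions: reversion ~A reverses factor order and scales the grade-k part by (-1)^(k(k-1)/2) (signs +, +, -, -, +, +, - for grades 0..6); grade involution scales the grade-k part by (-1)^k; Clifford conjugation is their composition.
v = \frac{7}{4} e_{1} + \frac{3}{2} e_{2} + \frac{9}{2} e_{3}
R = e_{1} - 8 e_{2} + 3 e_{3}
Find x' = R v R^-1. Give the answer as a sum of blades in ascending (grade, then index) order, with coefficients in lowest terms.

~R = e_{1} - 8 e_{2} + 3 e_{3}, and R ~R = 56, so R^-1 = ~R / (56).
R v = -\frac{95}{4} + \frac{31}{2} e_{12} - \frac{3}{4} e_{13} - \frac{81}{2} e_{23}
Answer: -\frac{291}{112} e_{1} + \frac{37}{7} e_{2} - \frac{789}{112} e_{3}


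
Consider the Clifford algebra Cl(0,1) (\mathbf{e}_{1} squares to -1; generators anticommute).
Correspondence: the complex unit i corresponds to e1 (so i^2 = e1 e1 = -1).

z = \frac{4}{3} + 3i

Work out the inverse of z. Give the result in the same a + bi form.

In blades: z = \frac{4}{3} + 3 e_{1}.
With qbar = \frac{4}{3} - 3 e_{1} (scalar fixed, mapped units negated), z qbar = \frac{97}{9} (the sum of squared coefficients), so z^-1 = qbar / (\frac{97}{9}) = \frac{12}{97} - \frac{27}{97} e_{1}; translating back:
Answer: \frac{12}{97} - \frac{27}{97}i


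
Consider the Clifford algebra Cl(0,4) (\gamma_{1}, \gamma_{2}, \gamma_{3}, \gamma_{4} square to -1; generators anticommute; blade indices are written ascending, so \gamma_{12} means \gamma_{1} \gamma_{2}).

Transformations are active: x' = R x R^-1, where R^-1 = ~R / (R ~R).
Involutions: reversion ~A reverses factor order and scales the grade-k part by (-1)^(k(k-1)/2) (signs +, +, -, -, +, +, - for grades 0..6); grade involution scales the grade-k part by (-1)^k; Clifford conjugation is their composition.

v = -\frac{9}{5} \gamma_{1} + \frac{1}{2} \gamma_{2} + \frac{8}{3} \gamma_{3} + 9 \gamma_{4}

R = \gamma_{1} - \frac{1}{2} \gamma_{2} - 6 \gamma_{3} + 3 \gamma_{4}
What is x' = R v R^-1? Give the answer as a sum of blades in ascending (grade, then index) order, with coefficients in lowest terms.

~R = \gamma_{1} - \frac{1}{2} \gamma_{2} - 6 \gamma_{3} + 3 \gamma_{4}, and R ~R = -\frac{185}{4}, so R^-1 = ~R / (-\frac{185}{4}).
R v = -\frac{179}{20} - \frac{2}{5} \gamma_{12} - \frac{122}{15} \gamma_{13} + \frac{72}{5} \gamma_{14} + \frac{5}{3} \gamma_{23} - 6 \gamma_{24} - 62 \gamma_{34}
Answer: \frac{2023}{925} \gamma_{1} - \frac{1283}{1850} \gamma_{2} - \frac{13844}{2775} \gamma_{3} - \frac{7251}{925} \gamma_{4}


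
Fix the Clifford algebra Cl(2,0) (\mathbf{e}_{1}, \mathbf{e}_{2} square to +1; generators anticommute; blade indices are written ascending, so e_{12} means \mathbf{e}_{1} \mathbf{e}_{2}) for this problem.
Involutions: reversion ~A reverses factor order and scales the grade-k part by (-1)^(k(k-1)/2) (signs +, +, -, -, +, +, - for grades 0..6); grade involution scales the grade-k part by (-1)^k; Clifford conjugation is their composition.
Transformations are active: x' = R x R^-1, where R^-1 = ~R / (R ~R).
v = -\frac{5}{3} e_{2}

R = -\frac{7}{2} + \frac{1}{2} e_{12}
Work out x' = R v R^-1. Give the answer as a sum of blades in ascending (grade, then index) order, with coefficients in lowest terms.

~R = -\frac{7}{2} - \frac{1}{2} e_{12}, and R ~R = \frac{25}{2}, so R^-1 = ~R / (\frac{25}{2}).
R v = -\frac{5}{6} e_{1} + \frac{35}{6} e_{2}
Answer: \frac{7}{15} e_{1} - \frac{8}{5} e_{2}


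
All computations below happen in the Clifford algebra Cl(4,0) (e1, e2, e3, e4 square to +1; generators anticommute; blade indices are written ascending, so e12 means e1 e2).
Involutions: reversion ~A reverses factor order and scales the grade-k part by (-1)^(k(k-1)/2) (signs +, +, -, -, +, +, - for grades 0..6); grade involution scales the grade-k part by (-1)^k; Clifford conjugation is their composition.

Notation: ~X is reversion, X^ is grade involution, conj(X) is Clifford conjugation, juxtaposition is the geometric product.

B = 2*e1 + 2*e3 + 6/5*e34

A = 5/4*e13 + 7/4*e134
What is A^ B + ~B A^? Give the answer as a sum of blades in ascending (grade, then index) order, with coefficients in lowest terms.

first term: 23/5*e1 - 5/2*e3 + 5*e14 - 7/2*e34
second term: -23/5*e1 + 5/2*e3 + 5*e14 - 7/2*e34
Answer: 10*e14 - 7*e34


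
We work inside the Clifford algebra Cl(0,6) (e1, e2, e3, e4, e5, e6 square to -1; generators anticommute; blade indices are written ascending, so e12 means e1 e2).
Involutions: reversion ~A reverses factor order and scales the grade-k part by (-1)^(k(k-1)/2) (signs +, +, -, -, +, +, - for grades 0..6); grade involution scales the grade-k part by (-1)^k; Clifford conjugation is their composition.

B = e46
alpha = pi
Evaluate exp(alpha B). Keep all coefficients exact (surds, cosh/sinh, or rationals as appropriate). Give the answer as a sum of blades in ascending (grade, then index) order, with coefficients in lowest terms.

B^2 = (1)^2*(e46)^2 = 1*(-1) = -1 (a basis 2-blade squares to minus the product of its generators' squares).
B^2 = -1 — a negative square means the series sums to a rotation: l = 1, alpha*l = pi, so exp(alpha B) = cos(pi) + (sin(pi)/1)*B = -1 + (0)*B.
Answer: -1


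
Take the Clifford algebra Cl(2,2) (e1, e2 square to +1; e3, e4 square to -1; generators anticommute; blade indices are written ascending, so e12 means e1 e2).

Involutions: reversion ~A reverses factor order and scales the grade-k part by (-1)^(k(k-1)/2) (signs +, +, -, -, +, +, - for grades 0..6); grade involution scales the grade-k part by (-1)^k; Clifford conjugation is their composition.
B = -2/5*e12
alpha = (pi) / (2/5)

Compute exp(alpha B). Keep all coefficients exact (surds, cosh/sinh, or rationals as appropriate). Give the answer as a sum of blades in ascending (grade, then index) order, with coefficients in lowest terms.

B^2 = (-2/5)^2*(e12)^2 = 4/25*(-1) = -4/25 (a basis 2-blade squares to minus the product of its generators' squares).
B^2 = -4/25 — a negative square means the series sums to a rotation: l = 2/5, alpha*l = pi, so exp(alpha B) = cos(pi) + (sin(pi)/(2/5))*B = -1 + (0)*B.
Answer: -1


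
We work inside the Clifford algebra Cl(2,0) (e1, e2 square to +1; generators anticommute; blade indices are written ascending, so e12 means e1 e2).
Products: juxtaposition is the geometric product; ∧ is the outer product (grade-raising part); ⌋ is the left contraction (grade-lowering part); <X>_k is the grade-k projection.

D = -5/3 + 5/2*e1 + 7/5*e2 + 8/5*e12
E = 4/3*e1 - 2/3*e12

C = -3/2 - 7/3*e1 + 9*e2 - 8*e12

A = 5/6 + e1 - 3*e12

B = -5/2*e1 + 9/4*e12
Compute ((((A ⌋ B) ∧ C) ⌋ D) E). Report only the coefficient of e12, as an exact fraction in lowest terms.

step 1: 17/4 - 25/12*e1 + 9/4*e2 + 15/8*e12
step 2: -51/8 - 163/24*e1 + 279/8*e2 - 805/16*e12
step 3: 29513/240 - 5739/80*e1 - 475/24*e2 - 51/5*e12
step 4: -2049/20 + 4523/30*e1 + 2457/40*e2 - 6671/120*e12
Answer: -6671/120


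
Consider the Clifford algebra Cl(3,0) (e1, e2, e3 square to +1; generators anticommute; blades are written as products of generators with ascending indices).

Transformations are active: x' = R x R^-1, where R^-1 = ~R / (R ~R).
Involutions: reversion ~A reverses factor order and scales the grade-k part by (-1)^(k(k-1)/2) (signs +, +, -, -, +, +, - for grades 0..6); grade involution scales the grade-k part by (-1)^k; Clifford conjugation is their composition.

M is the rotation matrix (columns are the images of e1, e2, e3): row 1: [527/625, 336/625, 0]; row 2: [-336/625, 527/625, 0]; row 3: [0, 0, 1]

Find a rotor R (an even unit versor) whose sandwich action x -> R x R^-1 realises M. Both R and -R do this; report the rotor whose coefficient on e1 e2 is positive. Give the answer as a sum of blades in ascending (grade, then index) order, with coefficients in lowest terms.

Method: write R = a + b12*e1 e2 + b13*e1 e3 + b23*e2 e3 with a^2 + b12^2 + b13^2 + b23^2 = 1 (so R^-1 = ~R). Expanding the columns R e_j ~R gives tr M = 4a^2 - 1 and, from the antisymmetric part, M21 - M12 = -4a*b12, M13 - M31 = 4a*b13, M32 - M23 = -4a*b23.
Here tr M = 1679/625, so a^2 = (1 + tr M)/4 = 576/625 and a = ±24/25. Taking a = 24/25: M21 - M12 = -672/625, M13 - M31 = 0, M32 - M23 = 0, giving b12 = 7/25, b13 = 0, b23 = 0, i.e. R = 24/25 + 7/25*e1 e2.
Its e1 e2 coefficient is already positive.
Answer: 24/25 + 7/25*e1 e2. Note: both R and -R realise this M (trace 1679/625); the covering map identifies them, and the e1 e2-coefficient sign is the tie-breaker.


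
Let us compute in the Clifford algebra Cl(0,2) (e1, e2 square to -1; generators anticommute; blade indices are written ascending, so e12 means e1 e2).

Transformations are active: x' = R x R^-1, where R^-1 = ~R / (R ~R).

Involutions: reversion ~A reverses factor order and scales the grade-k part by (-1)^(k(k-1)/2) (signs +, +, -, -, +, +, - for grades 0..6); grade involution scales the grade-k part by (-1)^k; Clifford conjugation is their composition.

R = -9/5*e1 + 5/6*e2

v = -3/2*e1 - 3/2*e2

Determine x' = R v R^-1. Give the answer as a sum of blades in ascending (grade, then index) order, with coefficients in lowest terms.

~R = -9/5*e1 + 5/6*e2, and R ~R = -3541/900, so R^-1 = ~R / (-3541/900).
R v = -29/20 + 79/20*e12
Answer: 1227/7082*e1 + 14973/7082*e2


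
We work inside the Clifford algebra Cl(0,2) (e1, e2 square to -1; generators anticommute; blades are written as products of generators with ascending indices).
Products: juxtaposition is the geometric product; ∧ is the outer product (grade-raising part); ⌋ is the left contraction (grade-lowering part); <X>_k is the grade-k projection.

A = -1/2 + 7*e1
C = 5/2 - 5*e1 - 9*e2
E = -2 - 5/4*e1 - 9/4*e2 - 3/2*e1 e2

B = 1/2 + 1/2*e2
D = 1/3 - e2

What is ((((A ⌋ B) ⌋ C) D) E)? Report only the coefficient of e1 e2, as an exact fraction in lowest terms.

step 1: -1/4 - 1/4*e2
step 2: -23/8 + 5/4*e1 + 9/4*e2
step 3: 31/24 + 5/12*e1 + 29/8*e2 - 5/4*e1 e2
step 4: 135/32 - 1027/96*e1 - 255/32*e2 + 133/32*e1 e2
Answer: 133/32


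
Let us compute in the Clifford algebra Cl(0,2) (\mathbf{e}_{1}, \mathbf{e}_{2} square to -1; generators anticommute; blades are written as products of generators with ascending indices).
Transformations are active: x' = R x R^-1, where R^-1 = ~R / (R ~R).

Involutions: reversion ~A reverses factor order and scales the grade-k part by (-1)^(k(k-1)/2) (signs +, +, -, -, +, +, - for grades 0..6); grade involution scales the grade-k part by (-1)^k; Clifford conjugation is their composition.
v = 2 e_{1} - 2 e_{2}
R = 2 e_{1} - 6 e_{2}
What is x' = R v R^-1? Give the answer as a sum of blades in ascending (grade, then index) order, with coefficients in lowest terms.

~R = 2 e_{1} - 6 e_{2}, and R ~R = -40, so R^-1 = ~R / (-40).
R v = -16 + 8 e_{1} e_{2}
Answer: -\frac{2}{5} e_{1} - \frac{14}{5} e_{2}


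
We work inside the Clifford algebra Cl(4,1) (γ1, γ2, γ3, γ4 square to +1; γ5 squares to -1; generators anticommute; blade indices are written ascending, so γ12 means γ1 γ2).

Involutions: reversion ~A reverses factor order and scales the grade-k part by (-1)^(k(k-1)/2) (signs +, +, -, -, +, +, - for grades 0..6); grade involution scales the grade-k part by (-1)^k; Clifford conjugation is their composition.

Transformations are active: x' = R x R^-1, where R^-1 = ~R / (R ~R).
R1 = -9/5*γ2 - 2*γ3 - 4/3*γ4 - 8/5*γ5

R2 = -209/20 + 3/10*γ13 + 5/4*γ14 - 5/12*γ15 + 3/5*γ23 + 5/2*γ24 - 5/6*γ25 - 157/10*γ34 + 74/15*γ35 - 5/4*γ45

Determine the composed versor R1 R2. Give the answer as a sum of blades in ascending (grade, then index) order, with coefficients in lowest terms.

Distribute over the terms of R1 (each basis-blade product reordered to ascending indices, repeated generators contracted through their squares):
(-9/5*γ2) R2 = 1881/100*γ2 - 27/25*γ3 - 9/2*γ4 + 3/2*γ5 + 27/50*γ123 + 9/4*γ124 - 3/4*γ125 + 1413/50*γ234 - 222/25*γ235 + 9/4*γ245
(-2*γ3) R2 = 3/5*γ1 + 6/5*γ2 + 209/10*γ3 + 157/5*γ4 - 148/15*γ5 + 5/2*γ134 - 5/6*γ135 + 5*γ234 - 5/3*γ235 + 5/2*γ345
(-4/3*γ4) R2 = 5/3*γ1 + 10/3*γ2 - 314/15*γ3 + 209/15*γ4 + 5/3*γ5 - 2/5*γ134 - 5/9*γ145 - 4/5*γ234 - 10/9*γ245 + 296/45*γ345
(-8/5*γ5) R2 = 2/3*γ1 + 4/3*γ2 - 592/75*γ3 + 2*γ4 + 418/25*γ5 - 12/25*γ135 - 2*γ145 - 24/25*γ235 - 4*γ245 + 628/25*γ345
Summing the partial products and collecting blades:
Answer: 44/15*γ1 + 7403/300*γ2 - 1351/150*γ3 + 257/6*γ4 + 501/50*γ5 + 27/50*γ123 + 9/4*γ124 - 3/4*γ125 + 21/10*γ134 - 197/150*γ135 - 23/9*γ145 + 1623/50*γ234 - 863/75*γ235 - 103/36*γ245 + 15389/450*γ345
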